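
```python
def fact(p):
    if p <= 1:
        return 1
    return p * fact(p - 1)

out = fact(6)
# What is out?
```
Call trace:
fact(p=6)
  fact(p=5)
    fact(p=4)
      fact(p=3)
        fact(p=2)
          fact(p=1)
          -> return 1
        -> return 2
      -> return 6
    -> return 24
  -> return 120
-> return 720

Final answer: 720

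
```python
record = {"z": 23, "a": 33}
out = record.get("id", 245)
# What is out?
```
Trace:
  record={'z': 23, 'a': 33}
  record={'z': 23, 'a': 33}, out=245

Final answer: 245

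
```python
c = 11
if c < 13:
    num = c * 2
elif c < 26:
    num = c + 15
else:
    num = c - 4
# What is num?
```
Trace:
  c=11
  c=11, num=22

Final answer: 22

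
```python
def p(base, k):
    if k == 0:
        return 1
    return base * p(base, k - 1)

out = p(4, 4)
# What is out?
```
Call trace:
p(base=4, k=4)
  p(base=4, k=3)
    p(base=4, k=2)
      p(base=4, k=1)
        p(base=4, k=0)
        -> return 1
      -> return 4
    -> return 16
  -> return 64
-> return 256

Final answer: 256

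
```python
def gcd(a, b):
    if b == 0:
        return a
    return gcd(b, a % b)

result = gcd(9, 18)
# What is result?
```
Call trace:
gcd(a=9, b=18)
  gcd(a=18, b=9)
    gcd(a=9, b=0)
    -> return 9
  -> return 9
-> return 9

Final answer: 9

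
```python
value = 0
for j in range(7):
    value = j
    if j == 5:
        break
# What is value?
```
Trace:
  value=0
  value=0, j=0
  value=1, j=1
  value=2, j=2
  value=3, j=3
  value=4, j=4
  value=5, j=5

Final answer: 5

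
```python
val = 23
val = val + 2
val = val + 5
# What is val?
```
Trace:
  val=23
  val=25
  val=30

Final answer: 30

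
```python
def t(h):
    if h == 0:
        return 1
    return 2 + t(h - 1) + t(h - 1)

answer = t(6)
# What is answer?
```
Call trace (a repeated sub-call is expanded the first time; later identical calls just restate its return value):
t(h=6)
  t(h=5)
    t(h=4)
      t(h=3)
        t(h=2)
          t(h=1)
            t(h=0)
            -> return 1
            t(h=0)
            -> return 1
          -> return 4
          t(h=1) -> return 4  (same call as traced above)
        -> return 10
        t(h=2) -> return 10  (same call as traced above)
      -> return 22
      t(h=3) -> return 22  (same call as traced above)
    -> return 46
    t(h=4) -> return 46  (same call as traced above)
  -> return 94
  t(h=5) -> return 94  (same call as traced above)
-> return 190

Final answer: 190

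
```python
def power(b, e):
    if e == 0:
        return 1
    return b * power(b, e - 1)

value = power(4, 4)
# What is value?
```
Call trace:
power(b=4, e=4)
  power(b=4, e=3)
    power(b=4, e=2)
      power(b=4, e=1)
        power(b=4, e=0)
        -> return 1
      -> return 4
    -> return 16
  -> return 64
-> return 256

Final answer: 256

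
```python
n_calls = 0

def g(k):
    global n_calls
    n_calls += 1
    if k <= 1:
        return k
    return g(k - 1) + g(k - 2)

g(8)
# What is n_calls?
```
Call trace (a repeated sub-call is expanded the first time; later identical calls just restate its return value):
g(k=8)
  g(k=7)
    g(k=6)
      g(k=5)
        g(k=4)
          g(k=3)
            g(k=2)
              g(k=1)
              -> return 1
              g(k=0)
              -> return 0
            -> return 1
            g(k=1)
            -> return 1
          -> return 2
          g(k=2) -> return 1  (same call as traced above)
        -> return 3
        g(k=3) -> return 2  (same call as traced above)
      -> return 5
      g(k=4) -> return 3  (same call as traced above)
    -> return 8
    g(k=5) -> return 5  (same call as traced above)
  -> return 13
  g(k=6) -> return 8  (same call as traced above)
-> return 21

n_calls is incremented once per call, so count the calls in each subtree. Let C(k) = number of calls made by g(k).
C(0) = C(1) = 1 (base case, no recursion); C(k) = 1 + C(k - 1) + C(k - 2) otherwise.
C(2) = 1 + C(1) + C(0) = 1 + 1 + 1 = 3
C(3) = 1 + C(2) + C(1) = 1 + 3 + 1 = 5
C(4) = 1 + C(3) + C(2) = 1 + 5 + 3 = 9
C(5) = 1 + C(4) + C(3) = 1 + 9 + 5 = 15
C(6) = 1 + C(5) + C(4) = 1 + 15 + 9 = 25
C(7) = 1 + C(6) + C(5) = 1 + 25 + 15 = 41
C(8) = 1 + C(7) + C(6) = 1 + 41 + 25 = 67
n_calls = C(8) = 67

Final answer: 67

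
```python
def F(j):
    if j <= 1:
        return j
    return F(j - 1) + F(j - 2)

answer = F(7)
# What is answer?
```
Call trace (a repeated sub-call is expanded the first time; later identical calls just restate its return value):
F(j=7)
  F(j=6)
    F(j=5)
      F(j=4)
        F(j=3)
          F(j=2)
            F(j=1)
            -> return 1
            F(j=0)
            -> return 0
          -> return 1
          F(j=1)
          -> return 1
        -> return 2
        F(j=2) -> return 1  (same call as traced above)
      -> return 3
      F(j=3) -> return 2  (same call as traced above)
    -> return 5
    F(j=4) -> return 3  (same call as traced above)
  -> return 8
  F(j=5) -> return 5  (same call as traced above)
-> return 13

Final answer: 13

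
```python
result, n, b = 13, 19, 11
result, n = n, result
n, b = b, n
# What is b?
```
Trace:
  result=13, n=19, b=11
  result=19, n=13, b=11
  result=19, n=11, b=13

Final answer: 13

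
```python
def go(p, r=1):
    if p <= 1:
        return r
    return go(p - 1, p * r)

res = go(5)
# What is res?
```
Call trace:
go(p=5, r=1)
  go(p=4, r=5)
    go(p=3, r=20)
      go(p=2, r=60)
        go(p=1, r=120)
        -> return 120
      -> return 120
    -> return 120
  -> return 120
-> return 120

Final answer: 120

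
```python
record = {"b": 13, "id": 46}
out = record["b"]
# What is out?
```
Trace:
  record={'b': 13, 'id': 46}
  record={'b': 13, 'id': 46}, out=13

Final answer: 13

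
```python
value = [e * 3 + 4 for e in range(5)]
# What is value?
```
Trace:
  e=0
  e=1
  e=2
  e=3
  e=4
  value=[4, 7, 10, 13, 16]

Final answer: [4, 7, 10, 13, 16]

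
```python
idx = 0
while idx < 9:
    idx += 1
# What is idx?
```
Trace:
  idx=0
  idx=1
  idx=2
  idx=3
  idx=4
  idx=5
  idx=6
  idx=7
  idx=8
  idx=9

Final answer: 9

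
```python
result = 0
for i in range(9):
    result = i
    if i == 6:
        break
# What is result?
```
Trace:
  result=0
  result=0, i=0
  result=1, i=1
  result=2, i=2
  result=3, i=3
  result=4, i=4
  result=5, i=5
  result=6, i=6

Final answer: 6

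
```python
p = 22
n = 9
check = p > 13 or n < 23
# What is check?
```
Trace:
  p=22
  p=22, n=9
  p=22, n=9, check=True

Final answer: True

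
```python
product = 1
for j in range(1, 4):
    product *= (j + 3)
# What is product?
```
Trace:
  product=1
  product=4, j=1
  product=20, j=2
  product=120, j=3

Final answer: 120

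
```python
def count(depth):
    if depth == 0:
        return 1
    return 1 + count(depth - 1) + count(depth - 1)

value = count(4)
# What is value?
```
Call trace (a repeated sub-call is expanded the first time; later identical calls just restate its return value):
count(depth=4)
  count(depth=3)
    count(depth=2)
      count(depth=1)
        count(depth=0)
        -> return 1
        count(depth=0)
        -> return 1
      -> return 3
      count(depth=1) -> return 3  (same call as traced above)
    -> return 7
    count(depth=2) -> return 7  (same call as traced above)
  -> return 15
  count(depth=3) -> return 15  (same call as traced above)
-> return 31

Final answer: 31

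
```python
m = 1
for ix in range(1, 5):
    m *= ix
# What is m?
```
Trace:
  m=1
  m=1, ix=1
  m=2, ix=2
  m=6, ix=3
  m=24, ix=4

Final answer: 24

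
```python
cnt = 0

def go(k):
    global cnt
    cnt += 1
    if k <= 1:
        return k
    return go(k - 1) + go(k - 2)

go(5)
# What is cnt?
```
Call trace (a repeated sub-call is expanded the first time; later identical calls just restate its return value):
go(k=5)
  go(k=4)
    go(k=3)
      go(k=2)
        go(k=1)
        -> return 1
        go(k=0)
        -> return 0
      -> return 1
      go(k=1)
      -> return 1
    -> return 2
    go(k=2) -> return 1  (same call as traced above)
  -> return 3
  go(k=3) -> return 2  (same call as traced above)
-> return 5

cnt is incremented once per call, so count the calls in each subtree. Let C(k) = number of calls made by go(k).
C(0) = C(1) = 1 (base case, no recursion); C(k) = 1 + C(k - 1) + C(k - 2) otherwise.
C(2) = 1 + C(1) + C(0) = 1 + 1 + 1 = 3
C(3) = 1 + C(2) + C(1) = 1 + 3 + 1 = 5
C(4) = 1 + C(3) + C(2) = 1 + 5 + 3 = 9
C(5) = 1 + C(4) + C(3) = 1 + 9 + 5 = 15
cnt = C(5) = 15

Final answer: 15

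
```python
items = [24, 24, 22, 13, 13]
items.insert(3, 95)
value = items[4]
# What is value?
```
Trace:
  items=[24, 24, 22, 13, 13]
  items=[24, 24, 22, 95, 13, 13]
  items=[24, 24, 22, 95, 13, 13], value=13

Final answer: 13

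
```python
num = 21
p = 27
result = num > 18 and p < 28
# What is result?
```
Trace:
  num=21
  num=21, p=27
  num=21, p=27, result=True

Final answer: True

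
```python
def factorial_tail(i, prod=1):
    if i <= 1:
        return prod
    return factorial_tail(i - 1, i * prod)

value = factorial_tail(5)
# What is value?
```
Call trace:
factorial_tail(i=5, prod=1)
  factorial_tail(i=4, prod=5)
    factorial_tail(i=3, prod=20)
      factorial_tail(i=2, prod=60)
        factorial_tail(i=1, prod=120)
        -> return 120
      -> return 120
    -> return 120
  -> return 120
-> return 120

Final answer: 120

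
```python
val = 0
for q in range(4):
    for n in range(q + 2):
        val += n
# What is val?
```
Trace:
  val=0
  val=0, q=0, n=0
  val=1, q=0, n=1
  val=1, q=1, n=0
  val=2, q=1, n=1
  val=4, q=1, n=2
  val=4, q=2, n=0
  val=5, q=2, n=1
  val=7, q=2, n=2
  val=10, q=2, n=3
  val=10, q=3, n=0
  val=11, q=3, n=1
  val=13, q=3, n=2
  val=16, q=3, n=3
  val=20, q=3, n=4

Final answer: 20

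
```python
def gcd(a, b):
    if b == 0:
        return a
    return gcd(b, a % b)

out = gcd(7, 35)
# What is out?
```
Call trace:
gcd(a=7, b=35)
  gcd(a=35, b=7)
    gcd(a=7, b=0)
    -> return 7
  -> return 7
-> return 7

Final answer: 7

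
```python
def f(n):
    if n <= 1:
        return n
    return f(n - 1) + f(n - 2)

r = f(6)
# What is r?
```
Call trace (a repeated sub-call is expanded the first time; later identical calls just restate its return value):
f(n=6)
  f(n=5)
    f(n=4)
      f(n=3)
        f(n=2)
          f(n=1)
          -> return 1
          f(n=0)
          -> return 0
        -> return 1
        f(n=1)
        -> return 1
      -> return 2
      f(n=2) -> return 1  (same call as traced above)
    -> return 3
    f(n=3) -> return 2  (same call as traced above)
  -> return 5
  f(n=4) -> return 3  (same call as traced above)
-> return 8

Final answer: 8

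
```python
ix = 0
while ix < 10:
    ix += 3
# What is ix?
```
Trace:
  ix=0
  ix=3
  ix=6
  ix=9
  ix=12

Final answer: 12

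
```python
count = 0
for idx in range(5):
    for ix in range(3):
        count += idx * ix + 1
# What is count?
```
Trace:
  count=0
  count=1, idx=0, ix=0
  count=2, idx=0, ix=1
  count=3, idx=0, ix=2
  count=4, idx=1, ix=0
  count=6, idx=1, ix=1
  count=9, idx=1, ix=2
  count=10, idx=2, ix=0
  count=13, idx=2, ix=1
  count=18, idx=2, ix=2
  count=19, idx=3, ix=0
  count=23, idx=3, ix=1
  count=30, idx=3, ix=2
  count=31, idx=4, ix=0
  count=36, idx=4, ix=1
  count=45, idx=4, ix=2

Final answer: 45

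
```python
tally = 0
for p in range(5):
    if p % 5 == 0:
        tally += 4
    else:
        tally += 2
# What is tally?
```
Trace:
  tally=0
  tally=4, p=0
  tally=6, p=1
  tally=8, p=2
  tally=10, p=3
  tally=12, p=4

Final answer: 12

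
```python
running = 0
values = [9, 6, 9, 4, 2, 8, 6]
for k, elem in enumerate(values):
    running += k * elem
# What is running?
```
Trace:
  running=0
  running=0, k=0, elem=9
  running=6, k=1, elem=6
  running=24, k=2, elem=9
  running=36, k=3, elem=4
  running=44, k=4, elem=2
  running=84, k=5, elem=8
  running=120, k=6, elem=6

Final answer: 120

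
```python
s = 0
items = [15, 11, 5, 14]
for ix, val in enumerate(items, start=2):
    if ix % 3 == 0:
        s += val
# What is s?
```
Trace:
  s=0
  s=0, ix=2, val=15
  s=11, ix=3, val=11
  s=11, ix=4, val=5
  s=11, ix=5, val=14

Final answer: 11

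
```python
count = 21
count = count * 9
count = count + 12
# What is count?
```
Trace:
  count=21
  count=189
  count=201

Final answer: 201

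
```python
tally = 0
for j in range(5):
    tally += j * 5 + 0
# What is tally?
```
Trace:
  tally=0
  tally=0, j=0
  tally=5, j=1
  tally=15, j=2
  tally=30, j=3
  tally=50, j=4

Final answer: 50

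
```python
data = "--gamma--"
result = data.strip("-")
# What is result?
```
Trace:
  data='--gamma--'
  data='--gamma--', result='gamma'

Final answer: 'gamma'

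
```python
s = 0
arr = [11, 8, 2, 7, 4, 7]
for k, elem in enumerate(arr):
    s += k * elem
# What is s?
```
Trace:
  s=0
  s=0, k=0, elem=11
  s=8, k=1, elem=8
  s=12, k=2, elem=2
  s=33, k=3, elem=7
  s=49, k=4, elem=4
  s=84, k=5, elem=7

Final answer: 84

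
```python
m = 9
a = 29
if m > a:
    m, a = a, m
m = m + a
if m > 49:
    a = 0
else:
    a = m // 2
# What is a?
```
Trace:
  m=9
  m=9, a=29
  m=9, a=29
  m=38, a=29
  m=38, a=19

Final answer: 19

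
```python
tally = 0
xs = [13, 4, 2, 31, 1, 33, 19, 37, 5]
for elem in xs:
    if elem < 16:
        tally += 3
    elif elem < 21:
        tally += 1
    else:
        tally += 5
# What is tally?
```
Trace:
  tally=0
  tally=3, elem=13
  tally=6, elem=4
  tally=9, elem=2
  tally=14, elem=31
  tally=17, elem=1
  tally=22, elem=33
  tally=23, elem=19
  tally=28, elem=37
  tally=31, elem=5

Final answer: 31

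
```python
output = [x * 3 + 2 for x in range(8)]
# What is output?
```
Trace:
  x=0
  x=1
  x=2
  x=3
  x=4
  x=5
  x=6
  x=7
  output=[2, 5, 8, 11, 14, 17, 20, 23]

Final answer: [2, 5, 8, 11, 14, 17, 20, 23]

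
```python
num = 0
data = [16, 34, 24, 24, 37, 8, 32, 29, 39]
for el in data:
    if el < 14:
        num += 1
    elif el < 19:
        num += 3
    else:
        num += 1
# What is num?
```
Trace:
  num=0
  num=3, el=16
  num=4, el=34
  num=5, el=24
  num=6, el=24
  num=7, el=37
  num=8, el=8
  num=9, el=32
  num=10, el=29
  num=11, el=39

Final answer: 11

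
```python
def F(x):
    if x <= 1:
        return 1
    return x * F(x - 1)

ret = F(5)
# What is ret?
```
Call trace:
F(x=5)
  F(x=4)
    F(x=3)
      F(x=2)
        F(x=1)
        -> return 1
      -> return 2
    -> return 6
  -> return 24
-> return 120

Final answer: 120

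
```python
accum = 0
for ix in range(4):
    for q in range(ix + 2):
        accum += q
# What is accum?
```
Trace:
  accum=0
  accum=0, ix=0, q=0
  accum=1, ix=0, q=1
  accum=1, ix=1, q=0
  accum=2, ix=1, q=1
  accum=4, ix=1, q=2
  accum=4, ix=2, q=0
  accum=5, ix=2, q=1
  accum=7, ix=2, q=2
  accum=10, ix=2, q=3
  accum=10, ix=3, q=0
  accum=11, ix=3, q=1
  accum=13, ix=3, q=2
  accum=16, ix=3, q=3
  accum=20, ix=3, q=4

Final answer: 20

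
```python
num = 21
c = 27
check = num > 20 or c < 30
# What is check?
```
Trace:
  num=21
  num=21, c=27
  num=21, c=27, check=True

Final answer: True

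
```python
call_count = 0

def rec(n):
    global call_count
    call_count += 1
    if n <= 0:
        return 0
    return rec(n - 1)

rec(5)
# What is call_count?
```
Call trace:
rec(n=5)
  rec(n=4)
    rec(n=3)
      rec(n=2)
        rec(n=1)
          rec(n=0)
          -> return 0
        -> return 0
      -> return 0
    -> return 0
  -> return 0
-> return 0

call_count is incremented once per call. rec is entered once for each n = 5, 4, 3, 2, 1, 0 (the n <= 0 call returns without recursing), i.e. 5 + 1 calls.
call_count = 6

Final answer: 6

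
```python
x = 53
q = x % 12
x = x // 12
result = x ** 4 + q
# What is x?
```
Trace:
  x=53
  x=53, q=5
  x=4, q=5
  x=4, q=5, result=261

Final answer: 4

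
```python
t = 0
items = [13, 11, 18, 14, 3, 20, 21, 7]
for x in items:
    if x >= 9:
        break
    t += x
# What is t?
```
Trace:
  t=0
  t=0, x=13

Final answer: 0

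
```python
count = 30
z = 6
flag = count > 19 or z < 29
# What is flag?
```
Trace:
  count=30
  count=30, z=6
  count=30, z=6, flag=True

Final answer: True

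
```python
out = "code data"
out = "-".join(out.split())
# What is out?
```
Trace:
  out='code data'
  out='code-data'

Final answer: 'code-data'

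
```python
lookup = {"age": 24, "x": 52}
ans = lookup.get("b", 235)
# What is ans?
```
Trace:
  lookup={'age': 24, 'x': 52}
  lookup={'age': 24, 'x': 52}, ans=235

Final answer: 235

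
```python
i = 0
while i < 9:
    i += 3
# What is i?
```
Trace:
  i=0
  i=3
  i=6
  i=9

Final answer: 9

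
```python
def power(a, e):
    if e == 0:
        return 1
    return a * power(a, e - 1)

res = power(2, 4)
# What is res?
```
Call trace:
power(a=2, e=4)
  power(a=2, e=3)
    power(a=2, e=2)
      power(a=2, e=1)
        power(a=2, e=0)
        -> return 1
      -> return 2
    -> return 4
  -> return 8
-> return 16

Final answer: 16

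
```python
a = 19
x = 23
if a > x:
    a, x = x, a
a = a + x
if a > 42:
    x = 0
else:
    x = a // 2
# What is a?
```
Trace:
  a=19
  a=19, x=23
  a=19, x=23
  a=42, x=23
  a=42, x=21

Final answer: 42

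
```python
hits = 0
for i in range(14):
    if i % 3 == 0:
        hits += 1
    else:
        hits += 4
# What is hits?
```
Trace:
  hits=0
  hits=1, i=0
  hits=5, i=1
  hits=9, i=2
  hits=10, i=3
  hits=14, i=4
  hits=18, i=5
  hits=19, i=6
  hits=23, i=7
  hits=27, i=8
  hits=28, i=9
  hits=32, i=10
  hits=36, i=11
  hits=37, i=12
  hits=41, i=13

Final answer: 41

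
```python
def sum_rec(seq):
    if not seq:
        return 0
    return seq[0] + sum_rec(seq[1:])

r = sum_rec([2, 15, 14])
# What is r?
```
Call trace:
sum_rec(seq=[2, 15, 14])
  sum_rec(seq=[15, 14])
    sum_rec(seq=[14])
      sum_rec(seq=[])
      -> return 0
    -> return 14
  -> return 29
-> return 31

Final answer: 31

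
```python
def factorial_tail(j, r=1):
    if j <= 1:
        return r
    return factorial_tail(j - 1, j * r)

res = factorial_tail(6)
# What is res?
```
Call trace:
factorial_tail(j=6, r=1)
  factorial_tail(j=5, r=6)
    factorial_tail(j=4, r=30)
      factorial_tail(j=3, r=120)
        factorial_tail(j=2, r=360)
          factorial_tail(j=1, r=720)
          -> return 720
        -> return 720
      -> return 720
    -> return 720
  -> return 720
-> return 720

Final answer: 720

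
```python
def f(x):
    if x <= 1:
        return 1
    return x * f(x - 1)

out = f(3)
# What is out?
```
Call trace:
f(x=3)
  f(x=2)
    f(x=1)
    -> return 1
  -> return 2
-> return 6

Final answer: 6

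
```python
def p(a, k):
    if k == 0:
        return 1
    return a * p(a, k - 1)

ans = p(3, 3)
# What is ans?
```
Call trace:
p(a=3, k=3)
  p(a=3, k=2)
    p(a=3, k=1)
      p(a=3, k=0)
      -> return 1
    -> return 3
  -> return 9
-> return 27

Final answer: 27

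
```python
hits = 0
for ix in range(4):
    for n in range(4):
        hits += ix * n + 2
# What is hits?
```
Trace:
  hits=0
  hits=2, ix=0, n=0
  hits=4, ix=0, n=1
  hits=6, ix=0, n=2
  hits=8, ix=0, n=3
  hits=10, ix=1, n=0
  hits=13, ix=1, n=1
  hits=17, ix=1, n=2
  hits=22, ix=1, n=3
  hits=24, ix=2, n=0
  hits=28, ix=2, n=1
  hits=34, ix=2, n=2
  hits=42, ix=2, n=3
  hits=44, ix=3, n=0
  hits=49, ix=3, n=1
  hits=57, ix=3, n=2
  hits=68, ix=3, n=3

Final answer: 68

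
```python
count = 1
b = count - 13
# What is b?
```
Trace:
  count=1
  count=1, b=-12

Final answer: -12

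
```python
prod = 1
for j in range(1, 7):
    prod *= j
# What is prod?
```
Trace:
  prod=1
  prod=1, j=1
  prod=2, j=2
  prod=6, j=3
  prod=24, j=4
  prod=120, j=5
  prod=720, j=6

Final answer: 720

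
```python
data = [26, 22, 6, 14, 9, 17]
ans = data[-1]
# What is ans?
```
Trace:
  data=[26, 22, 6, 14, 9, 17]
  data=[26, 22, 6, 14, 9, 17], ans=17

Final answer: 17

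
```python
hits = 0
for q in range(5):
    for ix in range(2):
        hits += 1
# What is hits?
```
Trace:
  hits=0
  hits=1, q=0, ix=0
  hits=2, q=0, ix=1
  hits=3, q=1, ix=0
  hits=4, q=1, ix=1
  hits=5, q=2, ix=0
  hits=6, q=2, ix=1
  hits=7, q=3, ix=0
  hits=8, q=3, ix=1
  hits=9, q=4, ix=0
  hits=10, q=4, ix=1

Final answer: 10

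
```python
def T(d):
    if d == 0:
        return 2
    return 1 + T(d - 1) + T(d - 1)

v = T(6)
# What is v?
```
Call trace (a repeated sub-call is expanded the first time; later identical calls just restate its return value):
T(d=6)
  T(d=5)
    T(d=4)
      T(d=3)
        T(d=2)
          T(d=1)
            T(d=0)
            -> return 2
            T(d=0)
            -> return 2
          -> return 5
          T(d=1) -> return 5  (same call as traced above)
        -> return 11
        T(d=2) -> return 11  (same call as traced above)
      -> return 23
      T(d=3) -> return 23  (same call as traced above)
    -> return 47
    T(d=4) -> return 47  (same call as traced above)
  -> return 95
  T(d=5) -> return 95  (same call as traced above)
-> return 191

Final answer: 191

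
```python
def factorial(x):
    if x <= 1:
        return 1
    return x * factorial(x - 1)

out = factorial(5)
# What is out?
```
Call trace:
factorial(x=5)
  factorial(x=4)
    factorial(x=3)
      factorial(x=2)
        factorial(x=1)
        -> return 1
      -> return 2
    -> return 6
  -> return 24
-> return 120

Final answer: 120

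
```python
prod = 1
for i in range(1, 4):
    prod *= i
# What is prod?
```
Trace:
  prod=1
  prod=1, i=1
  prod=2, i=2
  prod=6, i=3

Final answer: 6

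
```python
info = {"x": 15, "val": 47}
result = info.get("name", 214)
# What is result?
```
Trace:
  info={'x': 15, 'val': 47}
  info={'x': 15, 'val': 47}, result=214

Final answer: 214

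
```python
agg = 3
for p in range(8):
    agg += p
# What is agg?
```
Trace:
  agg=3
  agg=3, p=0
  agg=4, p=1
  agg=6, p=2
  agg=9, p=3
  agg=13, p=4
  agg=18, p=5
  agg=24, p=6
  agg=31, p=7

Final answer: 31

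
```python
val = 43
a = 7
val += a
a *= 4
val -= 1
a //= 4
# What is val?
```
Trace:
  val=43
  val=43, a=7
  val=50, a=7
  val=50, a=28
  val=49, a=28
  val=49, a=7

Final answer: 49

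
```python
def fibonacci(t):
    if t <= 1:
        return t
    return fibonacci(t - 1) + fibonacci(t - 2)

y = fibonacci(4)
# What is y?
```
Call trace (a repeated sub-call is expanded the first time; later identical calls just restate its return value):
fibonacci(t=4)
  fibonacci(t=3)
    fibonacci(t=2)
      fibonacci(t=1)
      -> return 1
      fibonacci(t=0)
      -> return 0
    -> return 1
    fibonacci(t=1)
    -> return 1
  -> return 2
  fibonacci(t=2) -> return 1  (same call as traced above)
-> return 3

Final answer: 3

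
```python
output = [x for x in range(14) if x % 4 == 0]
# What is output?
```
Trace:
  x=0
  x=1
  x=2
  x=3
  x=4
  x=5
  x=6
  x=7
  x=8
  x=9
  x=10
  x=11
  x=12
  x=13
  output=[0, 4, 8, 12]

Final answer: [0, 4, 8, 12]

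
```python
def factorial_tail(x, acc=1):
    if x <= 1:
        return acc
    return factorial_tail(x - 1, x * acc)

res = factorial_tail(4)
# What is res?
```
Call trace:
factorial_tail(x=4, acc=1)
  factorial_tail(x=3, acc=4)
    factorial_tail(x=2, acc=12)
      factorial_tail(x=1, acc=24)
      -> return 24
    -> return 24
  -> return 24
-> return 24

Final answer: 24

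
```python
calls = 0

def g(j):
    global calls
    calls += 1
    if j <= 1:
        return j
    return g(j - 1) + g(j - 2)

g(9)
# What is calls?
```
Call trace (a repeated sub-call is expanded the first time; later identical calls just restate its return value):
g(j=9)
  g(j=8)
    g(j=7)
      g(j=6)
        g(j=5)
          g(j=4)
            g(j=3)
              g(j=2)
                g(j=1)
                -> return 1
                g(j=0)
                -> return 0
              -> return 1
              g(j=1)
              -> return 1
            -> return 2
            g(j=2) -> return 1  (same call as traced above)
          -> return 3
          g(j=3) -> return 2  (same call as traced above)
        -> return 5
        g(j=4) -> return 3  (same call as traced above)
      -> return 8
      g(j=5) -> return 5  (same call as traced above)
    -> return 13
    g(j=6) -> return 8  (same call as traced above)
  -> return 21
  g(j=7) -> return 13  (same call as traced above)
-> return 34

calls is incremented once per call, so count the calls in each subtree. Let C(j) = number of calls made by g(j).
C(0) = C(1) = 1 (base case, no recursion); C(j) = 1 + C(j - 1) + C(j - 2) otherwise.
C(2) = 1 + C(1) + C(0) = 1 + 1 + 1 = 3
C(3) = 1 + C(2) + C(1) = 1 + 3 + 1 = 5
C(4) = 1 + C(3) + C(2) = 1 + 5 + 3 = 9
C(5) = 1 + C(4) + C(3) = 1 + 9 + 5 = 15
C(6) = 1 + C(5) + C(4) = 1 + 15 + 9 = 25
C(7) = 1 + C(6) + C(5) = 1 + 25 + 15 = 41
C(8) = 1 + C(7) + C(6) = 1 + 41 + 25 = 67
C(9) = 1 + C(8) + C(7) = 1 + 67 + 41 = 109
calls = C(9) = 109

Final answer: 109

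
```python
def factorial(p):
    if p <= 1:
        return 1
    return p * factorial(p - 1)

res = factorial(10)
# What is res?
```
Call trace:
factorial(p=10)
  factorial(p=9)
    factorial(p=8)
      factorial(p=7)
        factorial(p=6)
          factorial(p=5)
            factorial(p=4)
              factorial(p=3)
                factorial(p=2)
                  factorial(p=1)
                  -> return 1
                -> return 2
              -> return 6
            -> return 24
          -> return 120
        -> return 720
      -> return 5040
    -> return 40320
  -> return 362880
-> return 3628800

Final answer: 3628800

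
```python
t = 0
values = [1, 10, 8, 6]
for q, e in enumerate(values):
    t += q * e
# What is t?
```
Trace:
  t=0
  t=0, q=0, e=1
  t=10, q=1, e=10
  t=26, q=2, e=8
  t=44, q=3, e=6

Final answer: 44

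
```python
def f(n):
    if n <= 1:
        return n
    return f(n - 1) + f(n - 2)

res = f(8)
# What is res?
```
Call trace (a repeated sub-call is expanded the first time; later identical calls just restate its return value):
f(n=8)
  f(n=7)
    f(n=6)
      f(n=5)
        f(n=4)
          f(n=3)
            f(n=2)
              f(n=1)
              -> return 1
              f(n=0)
              -> return 0
            -> return 1
            f(n=1)
            -> return 1
          -> return 2
          f(n=2) -> return 1  (same call as traced above)
        -> return 3
        f(n=3) -> return 2  (same call as traced above)
      -> return 5
      f(n=4) -> return 3  (same call as traced above)
    -> return 8
    f(n=5) -> return 5  (same call as traced above)
  -> return 13
  f(n=6) -> return 8  (same call as traced above)
-> return 21

Final answer: 21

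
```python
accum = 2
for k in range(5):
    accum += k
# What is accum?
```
Trace:
  accum=2
  accum=2, k=0
  accum=3, k=1
  accum=5, k=2
  accum=8, k=3
  accum=12, k=4

Final answer: 12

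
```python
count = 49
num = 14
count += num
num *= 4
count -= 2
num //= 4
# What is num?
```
Trace:
  count=49
  count=49, num=14
  count=63, num=14
  count=63, num=56
  count=61, num=56
  count=61, num=14

Final answer: 14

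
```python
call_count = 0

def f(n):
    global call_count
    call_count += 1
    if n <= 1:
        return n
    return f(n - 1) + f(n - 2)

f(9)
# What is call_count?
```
Call trace (a repeated sub-call is expanded the first time; later identical calls just restate its return value):
f(n=9)
  f(n=8)
    f(n=7)
      f(n=6)
        f(n=5)
          f(n=4)
            f(n=3)
              f(n=2)
                f(n=1)
                -> return 1
                f(n=0)
                -> return 0
              -> return 1
              f(n=1)
              -> return 1
            -> return 2
            f(n=2) -> return 1  (same call as traced above)
          -> return 3
          f(n=3) -> return 2  (same call as traced above)
        -> return 5
        f(n=4) -> return 3  (same call as traced above)
      -> return 8
      f(n=5) -> return 5  (same call as traced above)
    -> return 13
    f(n=6) -> return 8  (same call as traced above)
  -> return 21
  f(n=7) -> return 13  (same call as traced above)
-> return 34

call_count is incremented once per call, so count the calls in each subtree. Let C(n) = number of calls made by f(n).
C(0) = C(1) = 1 (base case, no recursion); C(n) = 1 + C(n - 1) + C(n - 2) otherwise.
C(2) = 1 + C(1) + C(0) = 1 + 1 + 1 = 3
C(3) = 1 + C(2) + C(1) = 1 + 3 + 1 = 5
C(4) = 1 + C(3) + C(2) = 1 + 5 + 3 = 9
C(5) = 1 + C(4) + C(3) = 1 + 9 + 5 = 15
C(6) = 1 + C(5) + C(4) = 1 + 15 + 9 = 25
C(7) = 1 + C(6) + C(5) = 1 + 25 + 15 = 41
C(8) = 1 + C(7) + C(6) = 1 + 41 + 25 = 67
C(9) = 1 + C(8) + C(7) = 1 + 67 + 41 = 109
call_count = C(9) = 109

Final answer: 109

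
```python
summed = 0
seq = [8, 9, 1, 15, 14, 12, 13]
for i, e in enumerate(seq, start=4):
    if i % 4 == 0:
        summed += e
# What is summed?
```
Trace:
  summed=0
  summed=8, i=4, e=8
  summed=8, i=5, e=9
  summed=8, i=6, e=1
  summed=8, i=7, e=15
  summed=22, i=8, e=14
  summed=22, i=9, e=12
  summed=22, i=10, e=13

Final answer: 22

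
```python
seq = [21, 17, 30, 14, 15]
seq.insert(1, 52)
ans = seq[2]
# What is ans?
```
Trace:
  seq=[21, 17, 30, 14, 15]
  seq=[21, 52, 17, 30, 14, 15]
  seq=[21, 52, 17, 30, 14, 15], ans=17

Final answer: 17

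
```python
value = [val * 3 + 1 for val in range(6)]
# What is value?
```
Trace:
  val=0
  val=1
  val=2
  val=3
  val=4
  val=5
  value=[1, 4, 7, 10, 13, 16]

Final answer: [1, 4, 7, 10, 13, 16]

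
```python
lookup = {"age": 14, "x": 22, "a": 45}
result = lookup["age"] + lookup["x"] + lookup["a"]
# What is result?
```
Trace:
  lookup={'age': 14, 'x': 22, 'a': 45}
  lookup={'age': 14, 'x': 22, 'a': 45}, result=81

Final answer: 81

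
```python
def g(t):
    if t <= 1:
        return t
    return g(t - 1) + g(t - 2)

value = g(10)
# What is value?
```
Call trace (a repeated sub-call is expanded the first time; later identical calls just restate its return value):
g(t=10)
  g(t=9)
    g(t=8)
      g(t=7)
        g(t=6)
          g(t=5)
            g(t=4)
              g(t=3)
                g(t=2)
                  g(t=1)
                  -> return 1
                  g(t=0)
                  -> return 0
                -> return 1
                g(t=1)
                -> return 1
              -> return 2
              g(t=2) -> return 1  (same call as traced above)
            -> return 3
            g(t=3) -> return 2  (same call as traced above)
          -> return 5
          g(t=4) -> return 3  (same call as traced above)
        -> return 8
        g(t=5) -> return 5  (same call as traced above)
      -> return 13
      g(t=6) -> return 8  (same call as traced above)
    -> return 21
    g(t=7) -> return 13  (same call as traced above)
  -> return 34
  g(t=8) -> return 21  (same call as traced above)
-> return 55

Final answer: 55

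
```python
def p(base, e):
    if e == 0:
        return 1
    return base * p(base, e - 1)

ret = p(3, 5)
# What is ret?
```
Call trace:
p(base=3, e=5)
  p(base=3, e=4)
    p(base=3, e=3)
      p(base=3, e=2)
        p(base=3, e=1)
          p(base=3, e=0)
          -> return 1
        -> return 3
      -> return 9
    -> return 27
  -> return 81
-> return 243

Final answer: 243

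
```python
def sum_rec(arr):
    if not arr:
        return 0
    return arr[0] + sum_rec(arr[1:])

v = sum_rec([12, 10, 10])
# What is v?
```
Call trace:
sum_rec(arr=[12, 10, 10])
  sum_rec(arr=[10, 10])
    sum_rec(arr=[10])
      sum_rec(arr=[])
      -> return 0
    -> return 10
  -> return 20
-> return 32

Final answer: 32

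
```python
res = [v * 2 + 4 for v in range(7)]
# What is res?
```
Trace:
  v=0
  v=1
  v=2
  v=3
  v=4
  v=5
  v=6
  res=[4, 6, 8, 10, 12, 14, 16]

Final answer: [4, 6, 8, 10, 12, 14, 16]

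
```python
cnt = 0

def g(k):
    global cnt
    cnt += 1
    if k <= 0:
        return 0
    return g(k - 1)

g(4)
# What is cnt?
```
Call trace:
g(k=4)
  g(k=3)
    g(k=2)
      g(k=1)
        g(k=0)
        -> return 0
      -> return 0
    -> return 0
  -> return 0
-> return 0

cnt is incremented once per call. g is entered once for each k = 4, 3, 2, 1, 0 (the k <= 0 call returns without recursing), i.e. 4 + 1 calls.
cnt = 5

Final answer: 5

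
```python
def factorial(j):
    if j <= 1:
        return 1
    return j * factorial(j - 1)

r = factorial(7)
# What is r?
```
Call trace:
factorial(j=7)
  factorial(j=6)
    factorial(j=5)
      factorial(j=4)
        factorial(j=3)
          factorial(j=2)
            factorial(j=1)
            -> return 1
          -> return 2
        -> return 6
      -> return 24
    -> return 120
  -> return 720
-> return 5040

Final answer: 5040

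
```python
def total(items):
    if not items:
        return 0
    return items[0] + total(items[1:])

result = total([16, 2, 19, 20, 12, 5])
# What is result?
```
Call trace:
total(items=[16, 2, 19, 20, 12, 5])
  total(items=[2, 19, 20, 12, 5])
    total(items=[19, 20, 12, 5])
      total(items=[20, 12, 5])
        total(items=[12, 5])
          total(items=[5])
            total(items=[])
            -> return 0
          -> return 5
        -> return 17
      -> return 37
    -> return 56
  -> return 58
-> return 74

Final answer: 74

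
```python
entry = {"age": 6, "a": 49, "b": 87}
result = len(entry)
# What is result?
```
Trace:
  entry={'age': 6, 'a': 49, 'b': 87}
  entry={'age': 6, 'a': 49, 'b': 87}, result=3

Final answer: 3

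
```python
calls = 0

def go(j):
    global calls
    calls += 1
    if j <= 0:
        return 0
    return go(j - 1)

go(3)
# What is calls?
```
Call trace:
go(j=3)
  go(j=2)
    go(j=1)
      go(j=0)
      -> return 0
    -> return 0
  -> return 0
-> return 0

calls is incremented once per call. go is entered once for each j = 3, 2, 1, 0 (the j <= 0 call returns without recursing), i.e. 3 + 1 calls.
calls = 4

Final answer: 4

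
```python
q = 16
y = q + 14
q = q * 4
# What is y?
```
Trace:
  q=16
  q=16, y=30
  q=64, y=30

Final answer: 30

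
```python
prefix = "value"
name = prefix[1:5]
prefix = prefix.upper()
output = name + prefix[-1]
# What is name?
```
Trace:
  prefix='value'
  prefix='value', name='alue'
  prefix='VALUE', name='alue'
  prefix='VALUE', name='alue', output='alueE'

Final answer: 'alue'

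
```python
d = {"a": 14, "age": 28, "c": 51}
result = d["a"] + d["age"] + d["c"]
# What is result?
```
Trace:
  d={'a': 14, 'age': 28, 'c': 51}
  d={'a': 14, 'age': 28, 'c': 51}, result=93

Final answer: 93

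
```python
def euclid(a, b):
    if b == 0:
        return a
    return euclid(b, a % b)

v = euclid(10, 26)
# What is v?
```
Call trace:
euclid(a=10, b=26)
  euclid(a=26, b=10)
    euclid(a=10, b=6)
      euclid(a=6, b=4)
        euclid(a=4, b=2)
          euclid(a=2, b=0)
          -> return 2
        -> return 2
      -> return 2
    -> return 2
  -> return 2
-> return 2

Final answer: 2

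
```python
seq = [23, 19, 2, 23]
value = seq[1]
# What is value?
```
Trace:
  seq=[23, 19, 2, 23]
  seq=[23, 19, 2, 23], value=19

Final answer: 19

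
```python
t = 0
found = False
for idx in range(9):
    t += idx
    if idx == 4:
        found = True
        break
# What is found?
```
Trace:
  t=0
  t=0, found=False
  t=0, found=False, idx=0
  t=1, found=False, idx=1
  t=3, found=False, idx=2
  t=6, found=False, idx=3
  t=10, found=True, idx=4

Final answer: True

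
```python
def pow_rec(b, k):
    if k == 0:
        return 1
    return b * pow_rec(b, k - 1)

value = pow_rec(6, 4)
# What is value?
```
Call trace:
pow_rec(b=6, k=4)
  pow_rec(b=6, k=3)
    pow_rec(b=6, k=2)
      pow_rec(b=6, k=1)
        pow_rec(b=6, k=0)
        -> return 1
      -> return 6
    -> return 36
  -> return 216
-> return 1296

Final answer: 1296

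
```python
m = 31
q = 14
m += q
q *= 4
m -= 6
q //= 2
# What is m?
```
Trace:
  m=31
  m=31, q=14
  m=45, q=14
  m=45, q=56
  m=39, q=56
  m=39, q=28

Final answer: 39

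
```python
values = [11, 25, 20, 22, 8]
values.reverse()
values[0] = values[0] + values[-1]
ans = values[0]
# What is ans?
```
Trace:
  values=[11, 25, 20, 22, 8]
  values=[8, 22, 20, 25, 11]
  values=[19, 22, 20, 25, 11]
  values=[19, 22, 20, 25, 11], ans=19

Final answer: 19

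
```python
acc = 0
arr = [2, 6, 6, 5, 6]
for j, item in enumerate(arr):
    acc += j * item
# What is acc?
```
Trace:
  acc=0
  acc=0, j=0, item=2
  acc=6, j=1, item=6
  acc=18, j=2, item=6
  acc=33, j=3, item=5
  acc=57, j=4, item=6

Final answer: 57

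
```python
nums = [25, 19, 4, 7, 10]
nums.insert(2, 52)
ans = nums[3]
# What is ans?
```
Trace:
  nums=[25, 19, 4, 7, 10]
  nums=[25, 19, 52, 4, 7, 10]
  nums=[25, 19, 52, 4, 7, 10], ans=4

Final answer: 4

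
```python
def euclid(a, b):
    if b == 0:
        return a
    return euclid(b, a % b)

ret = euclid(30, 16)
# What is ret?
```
Call trace:
euclid(a=30, b=16)
  euclid(a=16, b=14)
    euclid(a=14, b=2)
      euclid(a=2, b=0)
      -> return 2
    -> return 2
  -> return 2
-> return 2

Final answer: 2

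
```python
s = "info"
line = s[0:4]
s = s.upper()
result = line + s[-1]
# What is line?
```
Trace:
  s='info'
  s='info', line='info'
  s='INFO', line='info'
  s='INFO', line='info', result='infoO'

Final answer: 'info'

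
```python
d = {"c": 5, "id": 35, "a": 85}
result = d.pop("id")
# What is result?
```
Trace:
  d={'c': 5, 'id': 35, 'a': 85}
  d={'c': 5, 'a': 85}, result=35

Final answer: 35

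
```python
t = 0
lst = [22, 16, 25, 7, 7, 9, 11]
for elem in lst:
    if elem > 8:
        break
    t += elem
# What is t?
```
Trace:
  t=0
  t=0, elem=22

Final answer: 0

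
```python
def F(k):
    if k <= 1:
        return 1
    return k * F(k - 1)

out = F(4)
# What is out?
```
Call trace:
F(k=4)
  F(k=3)
    F(k=2)
      F(k=1)
      -> return 1
    -> return 2
  -> return 6
-> return 24

Final answer: 24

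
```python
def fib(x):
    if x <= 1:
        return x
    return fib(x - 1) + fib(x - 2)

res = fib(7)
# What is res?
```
Call trace (a repeated sub-call is expanded the first time; later identical calls just restate its return value):
fib(x=7)
  fib(x=6)
    fib(x=5)
      fib(x=4)
        fib(x=3)
          fib(x=2)
            fib(x=1)
            -> return 1
            fib(x=0)
            -> return 0
          -> return 1
          fib(x=1)
          -> return 1
        -> return 2
        fib(x=2) -> return 1  (same call as traced above)
      -> return 3
      fib(x=3) -> return 2  (same call as traced above)
    -> return 5
    fib(x=4) -> return 3  (same call as traced above)
  -> return 8
  fib(x=5) -> return 5  (same call as traced above)
-> return 13

Final answer: 13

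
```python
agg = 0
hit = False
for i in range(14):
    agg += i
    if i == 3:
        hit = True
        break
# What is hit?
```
Trace:
  agg=0
  agg=0, hit=False
  agg=0, hit=False, i=0
  agg=1, hit=False, i=1
  agg=3, hit=False, i=2
  agg=6, hit=True, i=3

Final answer: True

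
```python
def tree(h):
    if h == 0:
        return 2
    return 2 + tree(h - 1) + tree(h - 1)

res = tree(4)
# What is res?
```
Call trace (a repeated sub-call is expanded the first time; later identical calls just restate its return value):
tree(h=4)
  tree(h=3)
    tree(h=2)
      tree(h=1)
        tree(h=0)
        -> return 2
        tree(h=0)
        -> return 2
      -> return 6
      tree(h=1) -> return 6  (same call as traced above)
    -> return 14
    tree(h=2) -> return 14  (same call as traced above)
  -> return 30
  tree(h=3) -> return 30  (same call as traced above)
-> return 62

Final answer: 62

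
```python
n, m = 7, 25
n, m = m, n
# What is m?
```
Trace:
  n=7, m=25
  n=25, m=7

Final answer: 7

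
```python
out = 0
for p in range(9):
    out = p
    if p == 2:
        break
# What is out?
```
Trace:
  out=0
  out=0, p=0
  out=1, p=1
  out=2, p=2

Final answer: 2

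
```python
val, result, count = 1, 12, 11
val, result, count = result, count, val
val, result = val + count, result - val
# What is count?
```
Trace:
  val=1, result=12, count=11
  val=12, result=11, count=1
  val=13, result=-1, count=1

Final answer: 1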